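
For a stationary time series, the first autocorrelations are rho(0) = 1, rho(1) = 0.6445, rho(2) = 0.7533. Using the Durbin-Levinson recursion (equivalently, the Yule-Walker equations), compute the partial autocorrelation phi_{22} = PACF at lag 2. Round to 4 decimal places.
\phi_{22} = 0.5780

The PACF at lag k is phi_{kk}, the last component of the solution
to the Yule-Walker system G_k phi = r_k where
  (G_k)_{ij} = rho(|i - j|), (r_k)_i = rho(i), i,j = 1..k.
Equivalently, Durbin-Levinson gives phi_{kk} iteratively:
  phi_{11} = rho(1)
  phi_{kk} = [rho(k) - sum_{j=1..k-1} phi_{k-1,j} rho(k-j)]
            / [1 - sum_{j=1..k-1} phi_{k-1,j} rho(j)],
  phi_{k,j} = phi_{k-1,j} - phi_{kk} phi_{k-1,k-j},  j = 1..k-1.
Step k = 1:
  phi_11 = rho(1) = 0.6445.
Step k = 2:
  phi_22 = [rho(2) - phi_11 rho(1)] / [1 - phi_11 rho(1)] = [0.7533 - (0.6445)(0.6445)] / [1 - (0.6445)(0.6445)]
         = 0.33791975 / 0.58461975 = 0.578.
Therefore phi_{22} = 0.5780.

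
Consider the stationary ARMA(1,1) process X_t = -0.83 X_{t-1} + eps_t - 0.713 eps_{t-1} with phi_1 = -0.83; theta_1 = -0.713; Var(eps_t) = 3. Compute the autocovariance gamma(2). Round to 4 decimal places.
\gamma(2) = 19.6585

Multiply the model equation by X_{t-k} and take expectations. With theta_0 = psi_0 = 1 and psi_j the MA(infinity) weights, this gives
  gamma(k) - sum_i phi_i gamma(k-i) = c_k,
  c_k = sigma^2 * sum_{j=k..q} theta_j psi_{j-k}   (c_k = 0 for k > q),
using gamma(-m) = gamma(m).
psi-weights needed (psi_j = theta_j + sum_i phi_i psi_{j-i}):
  psi_1 = theta_1 + phi_1 = -0.713 + (-0.83) = -1.543
Right-hand sides:
  c_0 = sigma^2 (1 + theta_1 psi_1) = 3 * (1 + (-0.713)(-1.543)) = 3 * 2.100159 = 6.300477
  c_1 = sigma^2 theta_1 = 3 * (-0.713) = -2.139
  c_2 = 0
Equations for k = 0 and k = 1 (AR order 1):
  gamma(0) = phi_1 gamma(1) + c_0
  gamma(1) = phi_1 gamma(0) + c_1
Substituting the second into the first: gamma(0) (1 - phi_1^2) = c_0 + phi_1 c_1, so
  gamma(0) = (c_0 + phi_1 c_1) / (1 - phi_1^2) = (6.300477 + (-0.83)(-2.139)) / (1 - (-0.83)^2) = 8.075847 / 0.3111 = 25.959007.
  gamma(1) = phi_1 gamma(0) + c_1 = (-0.83)(25.959007) + (-2.139) = -23.684976.
For k = 2 (> q): gamma(2) = phi_1 gamma(1) = (-0.83)(-23.684976) = 19.65853.
Therefore gamma(2) = 19.6585 (to 4 decimal places).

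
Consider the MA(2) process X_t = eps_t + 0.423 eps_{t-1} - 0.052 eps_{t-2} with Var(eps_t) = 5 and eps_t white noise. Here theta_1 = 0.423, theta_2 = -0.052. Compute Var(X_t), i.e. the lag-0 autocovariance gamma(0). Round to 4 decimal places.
\gamma(0) = 5.9082

For an MA(q) process X_t = eps_t + sum_i theta_i eps_{t-i} with
Var(eps_t) = sigma^2, the variance is
  gamma(0) = sigma^2 * (1 + sum_i theta_i^2).
  sum_i theta_i^2 = (0.423)^2 + (-0.052)^2 = 0.178929 + 0.002704 = 0.181633.
  gamma(0) = 5 * (1 + 0.181633) = 5 * 1.181633 = 5.908165, which rounds to 5.9082.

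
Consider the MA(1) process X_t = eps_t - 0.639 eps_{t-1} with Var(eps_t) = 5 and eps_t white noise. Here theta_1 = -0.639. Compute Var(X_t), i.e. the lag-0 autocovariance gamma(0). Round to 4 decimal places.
\gamma(0) = 7.0416

For an MA(q) process X_t = eps_t + sum_i theta_i eps_{t-i} with
Var(eps_t) = sigma^2, the variance is
  gamma(0) = sigma^2 * (1 + sum_i theta_i^2).
  sum_i theta_i^2 = (-0.639)^2 = 0.408321.
  gamma(0) = 5 * (1 + 0.408321) = 5 * 1.408321 = 7.041605, which rounds to 7.0416.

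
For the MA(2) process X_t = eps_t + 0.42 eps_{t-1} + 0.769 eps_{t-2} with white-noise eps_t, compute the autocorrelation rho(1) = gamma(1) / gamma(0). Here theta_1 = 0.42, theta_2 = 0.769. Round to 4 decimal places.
\rho(1) = 0.4203

For an MA(q) process with theta_0 = 1, the autocovariance is
  gamma(k) = sigma^2 * sum_{i=0..q-k} theta_i * theta_{i+k},
and rho(k) = gamma(k) / gamma(0). Sigma^2 cancels.
  numerator   = (1)*(0.42) + (0.42)*(0.769) = 0.74298.
  denominator = (1)^2 + (0.42)^2 + (0.769)^2 = 1.767761.
  rho(1) = 0.74298 / 1.767761 = 0.4203.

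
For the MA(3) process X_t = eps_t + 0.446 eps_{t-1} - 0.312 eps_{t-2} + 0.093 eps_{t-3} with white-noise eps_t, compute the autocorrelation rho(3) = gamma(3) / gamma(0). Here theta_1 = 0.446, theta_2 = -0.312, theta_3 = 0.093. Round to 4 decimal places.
\rho(3) = 0.0713

For an MA(q) process with theta_0 = 1, the autocovariance is
  gamma(k) = sigma^2 * sum_{i=0..q-k} theta_i * theta_{i+k},
and rho(k) = gamma(k) / gamma(0). Sigma^2 cancels.
  numerator   = (1)*(0.093) = 0.093.
  denominator = (1)^2 + (0.446)^2 + (-0.312)^2 + (0.093)^2 = 1.304909.
  rho(3) = 0.093 / 1.304909 = 0.0713.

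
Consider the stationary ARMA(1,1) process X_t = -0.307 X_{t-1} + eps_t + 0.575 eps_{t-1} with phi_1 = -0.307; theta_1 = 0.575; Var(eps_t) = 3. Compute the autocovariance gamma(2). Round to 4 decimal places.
\gamma(2) = -0.2244

Multiply the model equation by X_{t-k} and take expectations. With theta_0 = psi_0 = 1 and psi_j the MA(infinity) weights, this gives
  gamma(k) - sum_i phi_i gamma(k-i) = c_k,
  c_k = sigma^2 * sum_{j=k..q} theta_j psi_{j-k}   (c_k = 0 for k > q),
using gamma(-m) = gamma(m).
psi-weights needed (psi_j = theta_j + sum_i phi_i psi_{j-i}):
  psi_1 = theta_1 + phi_1 = 0.575 + (-0.307) = 0.268
Right-hand sides:
  c_0 = sigma^2 (1 + theta_1 psi_1) = 3 * (1 + (0.575)(0.268)) = 3 * 1.1541 = 3.4623
  c_1 = sigma^2 theta_1 = 3 * (0.575) = 1.725
  c_2 = 0
Equations for k = 0 and k = 1 (AR order 1):
  gamma(0) = phi_1 gamma(1) + c_0
  gamma(1) = phi_1 gamma(0) + c_1
Substituting the second into the first: gamma(0) (1 - phi_1^2) = c_0 + phi_1 c_1, so
  gamma(0) = (c_0 + phi_1 c_1) / (1 - phi_1^2) = (3.4623 + (-0.307)(1.725)) / (1 - (-0.307)^2) = 2.932725 / 0.905751 = 3.237893.
  gamma(1) = phi_1 gamma(0) + c_1 = (-0.307)(3.237893) + (1.725) = 0.730967.
For k = 2 (> q): gamma(2) = phi_1 gamma(1) = (-0.307)(0.730967) = -0.224407.
Therefore gamma(2) = -0.2244 (to 4 decimal places).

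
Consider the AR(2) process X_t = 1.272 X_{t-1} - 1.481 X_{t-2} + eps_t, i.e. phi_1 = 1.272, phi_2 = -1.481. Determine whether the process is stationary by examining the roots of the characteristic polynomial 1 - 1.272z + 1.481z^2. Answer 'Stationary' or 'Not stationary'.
\text{Not stationary}

The AR(p) characteristic polynomial is P(z) = 1 - 1.272z + 1.481z^2.
Stationarity requires all roots to lie outside the unit circle, i.e. |z| > 1 for every root.
Set 1 + (-1.272) z + (1.481) z^2 = 0, i.e. a z^2 + b z + c = 0 with a = 1.481, b = -1.272, c = 1.
Discriminant D = b^2 - 4ac = (-1.272)^2 - 4*(1.481)*1 = 1.617984 - (5.924) = -4.306016.
D < 0, so the roots are the complex-conjugate pair z = (-b +/- i sqrt(-D)) / (2a) = 0.4294 +/- 0.7006i.
For a conjugate pair |z|^2 = z * conj(z) = (product of roots) = c/a = 1/(1.481) = 0.675219, so |z| = sqrt(0.675219) = 0.8217 for both roots.
Moduli of all roots: 0.8217, 0.8217.
All moduli strictly greater than 1? No.
Verdict: Not stationary.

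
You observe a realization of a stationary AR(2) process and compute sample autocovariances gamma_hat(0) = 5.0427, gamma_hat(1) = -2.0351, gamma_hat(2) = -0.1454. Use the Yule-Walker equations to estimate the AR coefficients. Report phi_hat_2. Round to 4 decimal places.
\hat\phi_{2} = -0.2290

The Yule-Walker equations for an AR(p) process read, in matrix form,
  Gamma_p phi = r_p,   with   (Gamma_p)_{ij} = gamma(|i - j|),
                       (r_p)_i = gamma(i),   i,j = 1..p.
Substitute the sample gammas (Toeplitz matrix and right-hand side of size 2):
  Gamma_p = [[5.0427, -2.0351], [-2.0351, 5.0427]]
  r_p     = [-2.0351, -0.1454]
Written out:
  5.0427 phi_1 - 2.0351 phi_2 = -2.0351
  -2.0351 phi_1 + 5.0427 phi_2 = -0.1454
Solve by Cramer's rule:
  det = gamma(0)^2 - gamma(1)^2 = (5.0427)^2 - (-2.0351)^2 = 25.42882329 - 4.14163201 = 21.28719128
  phi_hat_1 = [gamma(1) gamma(0) - gamma(1) gamma(2)] / det = [(-2.0351)(5.0427) - (-2.0351)(-0.1454)] / 21.28719128 = -10.55830231 / 21.28719128 = -0.496
  phi_hat_2 = [gamma(0) gamma(2) - gamma(1)^2] / det = [(5.0427)(-0.1454) - (-2.0351)^2] / 21.28719128 = -4.87484059 / 21.28719128 = -0.229
So phi_hat = [-0.4960, -0.2290].
Therefore phi_hat_2 = -0.2290.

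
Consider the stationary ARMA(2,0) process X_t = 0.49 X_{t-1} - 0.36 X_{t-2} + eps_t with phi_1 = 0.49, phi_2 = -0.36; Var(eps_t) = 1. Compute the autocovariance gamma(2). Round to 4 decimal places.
\gamma(2) = -0.2422

Multiply the model equation by X_{t-k} and take expectations. With theta_0 = psi_0 = 1 and psi_j the MA(infinity) weights, this gives
  gamma(k) - sum_i phi_i gamma(k-i) = c_k,
  c_k = sigma^2 * sum_{j=k..q} theta_j psi_{j-k}   (c_k = 0 for k > q),
using gamma(-m) = gamma(m).
Pure AR (q = 0): c_0 = sigma^2 = 1, c_k = 0 for k >= 1.
Equations for k = 0, 1, 2 (AR order 2, c_2 = 0):
  (E0) gamma(0) = phi_1 gamma(1) + phi_2 gamma(2) + c_0
  (E1) gamma(1) = phi_1 gamma(0) + phi_2 gamma(1) + c_1
  (E2) gamma(2) = phi_1 gamma(1) + phi_2 gamma(0)
From (E1): gamma(1) = A gamma(0) + B with
  A = phi_1 / (1 - phi_2) = 0.49 / 1.36 = 0.360294,   B = c_1 / (1 - phi_2) = 0 / 1.36 = 0.
Insert (E2) into (E0): gamma(0) (1 - phi_2^2) = phi_1 (1 + phi_2) gamma(1) + c_0.
  phi_1 (1 + phi_2) = (0.49)(0.64) = 0.3136,   1 - phi_2^2 = 0.8704.
Replace gamma(1) by A gamma(0) + B and collect gamma(0):
  gamma(0) [0.8704 - (0.3136)(0.360294)] = c_0 = 1
  gamma(0) * 0.757412 = 1
  gamma(0) = 1 / 0.757412 = 1.320286.
  gamma(1) = A gamma(0) = (0.360294)(1.320286) = 0.475691.
  gamma(2) = phi_1 gamma(1) + phi_2 gamma(0) = (0.49)(0.475691) + (-0.36)(1.320286) = -0.242214.
Therefore gamma(2) = -0.2422 (to 4 decimal places).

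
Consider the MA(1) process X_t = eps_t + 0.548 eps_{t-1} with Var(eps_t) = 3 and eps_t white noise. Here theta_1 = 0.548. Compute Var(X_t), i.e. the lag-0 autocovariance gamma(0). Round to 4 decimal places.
\gamma(0) = 3.9009

For an MA(q) process X_t = eps_t + sum_i theta_i eps_{t-i} with
Var(eps_t) = sigma^2, the variance is
  gamma(0) = sigma^2 * (1 + sum_i theta_i^2).
  sum_i theta_i^2 = (0.548)^2 = 0.300304.
  gamma(0) = 3 * (1 + 0.300304) = 3 * 1.300304 = 3.900912, which rounds to 3.9009.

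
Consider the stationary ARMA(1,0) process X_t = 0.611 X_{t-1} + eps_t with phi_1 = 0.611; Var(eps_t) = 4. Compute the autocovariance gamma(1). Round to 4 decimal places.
\gamma(1) = 3.8999

Multiply the model equation by X_{t-k} and take expectations. With theta_0 = psi_0 = 1 and psi_j the MA(infinity) weights, this gives
  gamma(k) - sum_i phi_i gamma(k-i) = c_k,
  c_k = sigma^2 * sum_{j=k..q} theta_j psi_{j-k}   (c_k = 0 for k > q),
using gamma(-m) = gamma(m).
Pure AR (q = 0): c_0 = sigma^2 = 4, c_k = 0 for k >= 1.
Equations for k = 0 and k = 1 (AR order 1):
  gamma(0) = phi_1 gamma(1) + c_0
  gamma(1) = phi_1 gamma(0) + c_1
Substituting the second into the first: gamma(0) (1 - phi_1^2) = c_0 + phi_1 c_1, so
  gamma(0) = c_0 / (1 - phi_1^2) = 4 / (1 - (0.611)^2) = 4 / 0.626679 = 6.382853.
  gamma(1) = phi_1 gamma(0) = (0.611)(6.382853) = 3.899923.
Therefore gamma(1) = 3.8999 (to 4 decimal places).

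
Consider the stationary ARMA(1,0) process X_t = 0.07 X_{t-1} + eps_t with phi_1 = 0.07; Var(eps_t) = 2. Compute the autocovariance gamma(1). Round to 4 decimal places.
\gamma(1) = 0.1407

Multiply the model equation by X_{t-k} and take expectations. With theta_0 = psi_0 = 1 and psi_j the MA(infinity) weights, this gives
  gamma(k) - sum_i phi_i gamma(k-i) = c_k,
  c_k = sigma^2 * sum_{j=k..q} theta_j psi_{j-k}   (c_k = 0 for k > q),
using gamma(-m) = gamma(m).
Pure AR (q = 0): c_0 = sigma^2 = 2, c_k = 0 for k >= 1.
Equations for k = 0 and k = 1 (AR order 1):
  gamma(0) = phi_1 gamma(1) + c_0
  gamma(1) = phi_1 gamma(0) + c_1
Substituting the second into the first: gamma(0) (1 - phi_1^2) = c_0 + phi_1 c_1, so
  gamma(0) = c_0 / (1 - phi_1^2) = 2 / (1 - (0.07)^2) = 2 / 0.9951 = 2.009848.
  gamma(1) = phi_1 gamma(0) = (0.07)(2.009848) = 0.140689.
Therefore gamma(1) = 0.1407 (to 4 decimal places).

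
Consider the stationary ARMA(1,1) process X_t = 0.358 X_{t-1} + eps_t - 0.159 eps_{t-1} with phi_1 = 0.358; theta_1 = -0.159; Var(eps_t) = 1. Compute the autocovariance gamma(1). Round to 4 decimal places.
\gamma(1) = 0.2153

Multiply the model equation by X_{t-k} and take expectations. With theta_0 = psi_0 = 1 and psi_j the MA(infinity) weights, this gives
  gamma(k) - sum_i phi_i gamma(k-i) = c_k,
  c_k = sigma^2 * sum_{j=k..q} theta_j psi_{j-k}   (c_k = 0 for k > q),
using gamma(-m) = gamma(m).
psi-weights needed (psi_j = theta_j + sum_i phi_i psi_{j-i}):
  psi_1 = theta_1 + phi_1 = -0.159 + (0.358) = 0.199
Right-hand sides:
  c_0 = sigma^2 (1 + theta_1 psi_1) = 1 * (1 + (-0.159)(0.199)) = 1 * 0.968359 = 0.968359
  c_1 = sigma^2 theta_1 = 1 * (-0.159) = -0.159
  c_2 = 0
Equations for k = 0 and k = 1 (AR order 1):
  gamma(0) = phi_1 gamma(1) + c_0
  gamma(1) = phi_1 gamma(0) + c_1
Substituting the second into the first: gamma(0) (1 - phi_1^2) = c_0 + phi_1 c_1, so
  gamma(0) = (c_0 + phi_1 c_1) / (1 - phi_1^2) = (0.968359 + (0.358)(-0.159)) / (1 - (0.358)^2) = 0.911437 / 0.871836 = 1.045423.
  gamma(1) = phi_1 gamma(0) + c_1 = (0.358)(1.045423) + (-0.159) = 0.215261.
Therefore gamma(1) = 0.2153 (to 4 decimal places).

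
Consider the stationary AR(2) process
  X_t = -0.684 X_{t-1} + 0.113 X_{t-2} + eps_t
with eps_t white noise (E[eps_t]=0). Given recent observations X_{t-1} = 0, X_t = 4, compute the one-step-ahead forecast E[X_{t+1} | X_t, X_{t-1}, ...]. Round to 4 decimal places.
E[X_{t+1} \mid \mathcal F_t] = -2.7360

For an AR(p) model X_t = c + sum_i phi_i X_{t-i} + eps_t, the
one-step-ahead conditional mean is
  E[X_{t+1} | X_t, ...] = c + sum_i phi_i X_{t+1-i}.
Substitute known values:
  E[X_{t+1} | ...] = (-0.684) * (4) + (0.113) * (0)
                   = -2.7360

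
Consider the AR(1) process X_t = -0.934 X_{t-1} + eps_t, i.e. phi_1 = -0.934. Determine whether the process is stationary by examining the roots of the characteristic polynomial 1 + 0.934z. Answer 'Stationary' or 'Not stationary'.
\text{Stationary}

The AR(p) characteristic polynomial is P(z) = 1 + 0.934z.
Stationarity requires all roots to lie outside the unit circle, i.e. |z| > 1 for every root.
This is linear in z: 1 + (0.934) z = 0  =>  z = -1/(0.934) = -1.070664,  |z| = 1.070664.
Moduli of all roots: 1.0707.
All moduli strictly greater than 1? Yes.
Verdict: Stationary.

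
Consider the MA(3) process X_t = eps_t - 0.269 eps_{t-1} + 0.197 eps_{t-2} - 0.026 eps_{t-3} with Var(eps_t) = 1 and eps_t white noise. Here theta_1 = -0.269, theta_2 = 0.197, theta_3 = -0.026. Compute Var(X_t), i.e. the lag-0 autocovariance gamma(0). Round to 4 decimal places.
\gamma(0) = 1.1118

For an MA(q) process X_t = eps_t + sum_i theta_i eps_{t-i} with
Var(eps_t) = sigma^2, the variance is
  gamma(0) = sigma^2 * (1 + sum_i theta_i^2).
  sum_i theta_i^2 = (-0.269)^2 + (0.197)^2 + (-0.026)^2 = 0.072361 + 0.038809 + 0.000676 = 0.111846.
  gamma(0) = 1 * (1 + 0.111846) = 1 * 1.111846 = 1.111846, which rounds to 1.1118.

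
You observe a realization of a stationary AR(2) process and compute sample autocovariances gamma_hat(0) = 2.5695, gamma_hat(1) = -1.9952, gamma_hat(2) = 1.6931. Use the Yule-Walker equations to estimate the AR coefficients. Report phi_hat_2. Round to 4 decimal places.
\hat\phi_{2} = 0.1410

The Yule-Walker equations for an AR(p) process read, in matrix form,
  Gamma_p phi = r_p,   with   (Gamma_p)_{ij} = gamma(|i - j|),
                       (r_p)_i = gamma(i),   i,j = 1..p.
Substitute the sample gammas (Toeplitz matrix and right-hand side of size 2):
  Gamma_p = [[2.5695, -1.9952], [-1.9952, 2.5695]]
  r_p     = [-1.9952, 1.6931]
Written out:
  2.5695 phi_1 - 1.9952 phi_2 = -1.9952
  -1.9952 phi_1 + 2.5695 phi_2 = 1.6931
Solve by Cramer's rule:
  det = gamma(0)^2 - gamma(1)^2 = (2.5695)^2 - (-1.9952)^2 = 6.60233025 - 3.98082304 = 2.62150721
  phi_hat_1 = [gamma(1) gamma(0) - gamma(1) gamma(2)] / det = [(-1.9952)(2.5695) - (-1.9952)(1.6931)] / 2.62150721 = -1.74859328 / 2.62150721 = -0.667
  phi_hat_2 = [gamma(0) gamma(2) - gamma(1)^2] / det = [(2.5695)(1.6931) - (-1.9952)^2] / 2.62150721 = 0.36959741 / 2.62150721 = 0.141
So phi_hat = [-0.6670, 0.1410].
Therefore phi_hat_2 = 0.1410.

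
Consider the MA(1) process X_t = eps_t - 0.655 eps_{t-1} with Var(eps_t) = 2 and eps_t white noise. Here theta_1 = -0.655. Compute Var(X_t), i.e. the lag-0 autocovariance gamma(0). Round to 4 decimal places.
\gamma(0) = 2.8581

For an MA(q) process X_t = eps_t + sum_i theta_i eps_{t-i} with
Var(eps_t) = sigma^2, the variance is
  gamma(0) = sigma^2 * (1 + sum_i theta_i^2).
  sum_i theta_i^2 = (-0.655)^2 = 0.429025.
  gamma(0) = 2 * (1 + 0.429025) = 2 * 1.429025 = 2.85805, which rounds to 2.8581.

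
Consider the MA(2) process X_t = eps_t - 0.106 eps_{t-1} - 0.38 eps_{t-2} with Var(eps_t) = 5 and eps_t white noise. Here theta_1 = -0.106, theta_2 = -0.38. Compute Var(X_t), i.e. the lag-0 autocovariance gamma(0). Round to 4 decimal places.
\gamma(0) = 5.7782

For an MA(q) process X_t = eps_t + sum_i theta_i eps_{t-i} with
Var(eps_t) = sigma^2, the variance is
  gamma(0) = sigma^2 * (1 + sum_i theta_i^2).
  sum_i theta_i^2 = (-0.106)^2 + (-0.38)^2 = 0.011236 + 0.1444 = 0.155636.
  gamma(0) = 5 * (1 + 0.155636) = 5 * 1.155636 = 5.77818, which rounds to 5.7782.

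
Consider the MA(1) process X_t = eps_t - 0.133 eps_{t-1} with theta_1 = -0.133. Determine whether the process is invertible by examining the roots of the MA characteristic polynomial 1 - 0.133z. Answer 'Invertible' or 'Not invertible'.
\text{Invertible}

The MA(q) characteristic polynomial is P(z) = 1 - 0.133z.
Invertibility requires all roots to lie outside the unit circle, i.e. |z| > 1 for every root.
This is linear in z: 1 + (-0.133) z = 0  =>  z = -1/(-0.133) = 7.518797,  |z| = 7.518797.
Moduli of all roots: 7.5188.
All moduli strictly greater than 1? Yes.
Verdict: Invertible.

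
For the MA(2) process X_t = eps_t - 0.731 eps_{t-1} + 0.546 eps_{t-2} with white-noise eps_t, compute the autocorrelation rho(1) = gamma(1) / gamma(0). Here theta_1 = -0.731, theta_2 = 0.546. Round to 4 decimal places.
\rho(1) = -0.6167

For an MA(q) process with theta_0 = 1, the autocovariance is
  gamma(k) = sigma^2 * sum_{i=0..q-k} theta_i * theta_{i+k},
and rho(k) = gamma(k) / gamma(0). Sigma^2 cancels.
  numerator   = (1)*(-0.731) + (-0.731)*(0.546) = -1.130126.
  denominator = (1)^2 + (-0.731)^2 + (0.546)^2 = 1.832477.
  rho(1) = -1.130126 / 1.832477 = -0.6167.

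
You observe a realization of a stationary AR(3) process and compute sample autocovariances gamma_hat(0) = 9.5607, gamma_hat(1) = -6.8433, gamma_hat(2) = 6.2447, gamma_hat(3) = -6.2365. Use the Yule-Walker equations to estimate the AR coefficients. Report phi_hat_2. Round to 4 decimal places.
\hat\phi_{2} = 0.1600

The Yule-Walker equations for an AR(p) process read, in matrix form,
  Gamma_p phi = r_p,   with   (Gamma_p)_{ij} = gamma(|i - j|),
                       (r_p)_i = gamma(i),   i,j = 1..p.
Substitute the sample gammas (Toeplitz matrix and right-hand side of size 3):
  Gamma_p = [[9.5607, -6.8433, 6.2447], [-6.8433, 9.5607, -6.8433], [6.2447, -6.8433, 9.5607]]
  r_p     = [-6.8433, 6.2447, -6.2365]
Written out (R1..R3):
  (R1) 9.5607 phi_1 - 6.8433 phi_2 + 6.2447 phi_3 = -6.8433
  (R2) -6.8433 phi_1 + 9.5607 phi_2 - 6.8433 phi_3 = 6.2447
  (R3) 6.2447 phi_1 - 6.8433 phi_2 + 9.5607 phi_3 = -6.2365
Gaussian elimination:
  R2 <- R2 - (-6.8433/9.5607) R1 = R2 - (-0.715774) R1:  4.662444 phi_2 - 2.373506 phi_3 = 1.346444
  R3 <- R3 - (6.2447/9.5607) R1 = R3 - (0.653163) R1:  -2.373506 phi_2 + 5.48189 phi_3 = -1.766706
  R3 <- R3 - (-2.373506/4.662444) R2 = R3 - (-0.509069) R2:  4.273611 phi_3 = -1.081273
Back-substitution:
  phi_hat_3 = -1.081273 / 4.273611 = -0.253012
  phi_hat_2 = (1.346444 - (-2.373506)(-0.253012)) / 4.662444 = 0.159985
  phi_hat_1 = (-6.8433 - (-6.8433)(0.159985) - (6.2447)(-0.253012)) / 9.5607 = -0.436003
So phi_hat = [-0.4360, 0.1600, -0.2530].
Therefore phi_hat_2 = 0.1600.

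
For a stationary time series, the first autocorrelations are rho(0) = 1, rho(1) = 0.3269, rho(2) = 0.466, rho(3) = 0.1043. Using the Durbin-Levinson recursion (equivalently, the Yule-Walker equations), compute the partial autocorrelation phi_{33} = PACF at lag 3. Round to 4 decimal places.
\phi_{33} = -0.1579

The PACF at lag k is phi_{kk}, the last component of the solution
to the Yule-Walker system G_k phi = r_k where
  (G_k)_{ij} = rho(|i - j|), (r_k)_i = rho(i), i,j = 1..k.
Equivalently, Durbin-Levinson gives phi_{kk} iteratively:
  phi_{11} = rho(1)
  phi_{kk} = [rho(k) - sum_{j=1..k-1} phi_{k-1,j} rho(k-j)]
            / [1 - sum_{j=1..k-1} phi_{k-1,j} rho(j)],
  phi_{k,j} = phi_{k-1,j} - phi_{kk} phi_{k-1,k-j},  j = 1..k-1.
Step k = 1:
  phi_11 = rho(1) = 0.3269.
Step k = 2:
  phi_22 = [rho(2) - phi_11 rho(1)] / [1 - phi_11 rho(1)] = [0.466 - (0.3269)(0.3269)] / [1 - (0.3269)(0.3269)]
         = 0.35913639 / 0.89313639 = 0.402107.
  Update: phi_21 = phi_11 - phi_22 phi_11 = 0.3269 - (0.402107)(0.3269) = 0.195451.
Step k = 3:
  phi_33 = [rho(3) - phi_21 rho(2) - phi_22 rho(1)] / [1 - phi_21 rho(1) - phi_22 rho(2)]
    numerator   = 0.1043 - (0.195451)(0.466) - (0.402107)(0.3269) = -0.11822905
    denominator = 1 - (0.195451)(0.3269) - (0.402107)(0.466) = 0.74872514
  phi_33 = -0.11822905 / 0.74872514 = -0.1579.
Therefore phi_{33} = -0.1579.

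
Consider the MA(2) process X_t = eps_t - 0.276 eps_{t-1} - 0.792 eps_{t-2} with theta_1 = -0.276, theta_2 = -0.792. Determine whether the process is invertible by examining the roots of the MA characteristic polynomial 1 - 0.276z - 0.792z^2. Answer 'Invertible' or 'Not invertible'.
\text{Not invertible}

The MA(q) characteristic polynomial is P(z) = 1 - 0.276z - 0.792z^2.
Invertibility requires all roots to lie outside the unit circle, i.e. |z| > 1 for every root.
Set 1 + (-0.276) z + (-0.792) z^2 = 0, i.e. a z^2 + b z + c = 0 with a = -0.792, b = -0.276, c = 1.
Discriminant D = b^2 - 4ac = (-0.276)^2 - 4*(-0.792)*1 = 0.076176 - (-3.168) = 3.244176.
D >= 0, so the roots are real: z = (-b +/- sqrt(D)) / (2a) = (0.276 +/- 1.80116) / (-1.584).
  z_1 = (0.276 + 1.80116) / (-1.584) = -1.3113,   |z_1| = 1.3113.
  z_2 = (0.276 - 1.80116) / (-1.584) = 0.9629,   |z_2| = 0.9629.
Moduli of all roots: 1.3113, 0.9629.
All moduli strictly greater than 1? No.
Verdict: Not invertible.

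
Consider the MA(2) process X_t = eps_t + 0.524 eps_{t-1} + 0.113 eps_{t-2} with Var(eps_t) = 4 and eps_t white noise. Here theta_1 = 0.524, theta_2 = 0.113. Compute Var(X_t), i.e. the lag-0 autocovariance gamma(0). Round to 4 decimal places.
\gamma(0) = 5.1494

For an MA(q) process X_t = eps_t + sum_i theta_i eps_{t-i} with
Var(eps_t) = sigma^2, the variance is
  gamma(0) = sigma^2 * (1 + sum_i theta_i^2).
  sum_i theta_i^2 = (0.524)^2 + (0.113)^2 = 0.274576 + 0.012769 = 0.287345.
  gamma(0) = 4 * (1 + 0.287345) = 4 * 1.287345 = 5.14938, which rounds to 5.1494.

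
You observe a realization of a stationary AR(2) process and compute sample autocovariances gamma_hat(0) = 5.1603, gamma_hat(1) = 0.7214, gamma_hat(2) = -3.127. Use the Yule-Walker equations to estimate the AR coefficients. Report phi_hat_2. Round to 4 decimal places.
\hat\phi_{2} = -0.6380

The Yule-Walker equations for an AR(p) process read, in matrix form,
  Gamma_p phi = r_p,   with   (Gamma_p)_{ij} = gamma(|i - j|),
                       (r_p)_i = gamma(i),   i,j = 1..p.
Substitute the sample gammas (Toeplitz matrix and right-hand side of size 2):
  Gamma_p = [[5.1603, 0.7214], [0.7214, 5.1603]]
  r_p     = [0.7214, -3.127]
Written out:
  5.1603 phi_1 + 0.7214 phi_2 = 0.7214
  0.7214 phi_1 + 5.1603 phi_2 = -3.127
Solve by Cramer's rule:
  det = gamma(0)^2 - gamma(1)^2 = (5.1603)^2 - (0.7214)^2 = 26.62869609 - 0.52041796 = 26.10827813
  phi_hat_1 = [gamma(1) gamma(0) - gamma(1) gamma(2)] / det = [(0.7214)(5.1603) - (0.7214)(-3.127)] / 26.10827813 = 5.97845822 / 26.10827813 = 0.229
  phi_hat_2 = [gamma(0) gamma(2) - gamma(1)^2] / det = [(5.1603)(-3.127) - (0.7214)^2] / 26.10827813 = -16.65667606 / 26.10827813 = -0.638
So phi_hat = [0.2290, -0.6380].
Therefore phi_hat_2 = -0.6380.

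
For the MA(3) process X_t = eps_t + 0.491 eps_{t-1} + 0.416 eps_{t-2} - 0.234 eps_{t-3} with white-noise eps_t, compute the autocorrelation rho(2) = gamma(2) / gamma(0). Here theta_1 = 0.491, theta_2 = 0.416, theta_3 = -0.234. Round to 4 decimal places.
\rho(2) = 0.2050

For an MA(q) process with theta_0 = 1, the autocovariance is
  gamma(k) = sigma^2 * sum_{i=0..q-k} theta_i * theta_{i+k},
and rho(k) = gamma(k) / gamma(0). Sigma^2 cancels.
  numerator   = (1)*(0.416) + (0.491)*(-0.234) = 0.301106.
  denominator = (1)^2 + (0.491)^2 + (0.416)^2 + (-0.234)^2 = 1.468893.
  rho(2) = 0.301106 / 1.468893 = 0.2050.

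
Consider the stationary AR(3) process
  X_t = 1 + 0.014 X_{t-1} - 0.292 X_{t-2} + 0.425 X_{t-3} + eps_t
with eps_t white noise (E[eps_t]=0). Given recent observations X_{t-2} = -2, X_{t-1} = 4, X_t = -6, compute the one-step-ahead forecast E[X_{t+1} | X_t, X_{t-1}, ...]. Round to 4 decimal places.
E[X_{t+1} \mid \mathcal F_t] = -1.1020

For an AR(p) model X_t = c + sum_i phi_i X_{t-i} + eps_t, the
one-step-ahead conditional mean is
  E[X_{t+1} | X_t, ...] = c + sum_i phi_i X_{t+1-i}.
Substitute known values:
  E[X_{t+1} | ...] = 1 + (0.014) * (-6) + (-0.292) * (4) + (0.425) * (-2)
                   = -1.1020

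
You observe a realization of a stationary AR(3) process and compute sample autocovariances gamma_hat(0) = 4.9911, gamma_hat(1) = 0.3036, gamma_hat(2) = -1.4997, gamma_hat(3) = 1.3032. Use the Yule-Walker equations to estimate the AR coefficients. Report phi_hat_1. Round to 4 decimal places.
\hat\phi_{1} = 0.1820

The Yule-Walker equations for an AR(p) process read, in matrix form,
  Gamma_p phi = r_p,   with   (Gamma_p)_{ij} = gamma(|i - j|),
                       (r_p)_i = gamma(i),   i,j = 1..p.
Substitute the sample gammas (Toeplitz matrix and right-hand side of size 3):
  Gamma_p = [[4.9911, 0.3036, -1.4997], [0.3036, 4.9911, 0.3036], [-1.4997, 0.3036, 4.9911]]
  r_p     = [0.3036, -1.4997, 1.3032]
Written out (R1..R3):
  (R1) 4.9911 phi_1 + 0.3036 phi_2 - 1.4997 phi_3 = 0.3036
  (R2) 0.3036 phi_1 + 4.9911 phi_2 + 0.3036 phi_3 = -1.4997
  (R3) -1.4997 phi_1 + 0.3036 phi_2 + 4.9911 phi_3 = 1.3032
Gaussian elimination:
  R2 <- R2 - (0.3036/4.9911) R1 = R2 - (0.060828) R1:  4.972633 phi_2 + 0.394824 phi_3 = -1.518167
  R3 <- R3 - (-1.4997/4.9911) R1 = R3 - (-0.300475) R1:  0.394824 phi_2 + 4.540478 phi_3 = 1.394424
  R3 <- R3 - (0.394824/4.972633) R2 = R3 - (0.079399) R2:  4.509129 phi_3 = 1.514966
Back-substitution:
  phi_hat_3 = 1.514966 / 4.509129 = 0.335977
  phi_hat_2 = (-1.518167 - (0.394824)(0.335977)) / 4.972633 = -0.331981
  phi_hat_1 = (0.3036 - (0.3036)(-0.331981) - (-1.4997)(0.335977)) / 4.9911 = 0.181975
So phi_hat = [0.1820, -0.3320, 0.3360].
Therefore phi_hat_1 = 0.1820.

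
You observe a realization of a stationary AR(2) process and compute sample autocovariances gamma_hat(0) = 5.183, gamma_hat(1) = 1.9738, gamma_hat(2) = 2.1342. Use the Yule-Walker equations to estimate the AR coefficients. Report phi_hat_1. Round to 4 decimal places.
\hat\phi_{1} = 0.2620

The Yule-Walker equations for an AR(p) process read, in matrix form,
  Gamma_p phi = r_p,   with   (Gamma_p)_{ij} = gamma(|i - j|),
                       (r_p)_i = gamma(i),   i,j = 1..p.
Substitute the sample gammas (Toeplitz matrix and right-hand side of size 2):
  Gamma_p = [[5.183, 1.9738], [1.9738, 5.183]]
  r_p     = [1.9738, 2.1342]
Written out:
  5.183 phi_1 + 1.9738 phi_2 = 1.9738
  1.9738 phi_1 + 5.183 phi_2 = 2.1342
Solve by Cramer's rule:
  det = gamma(0)^2 - gamma(1)^2 = (5.183)^2 - (1.9738)^2 = 26.863489 - 3.89588644 = 22.96760256
  phi_hat_1 = [gamma(1) gamma(0) - gamma(1) gamma(2)] / det = [(1.9738)(5.183) - (1.9738)(2.1342)] / 22.96760256 = 6.01772144 / 22.96760256 = 0.262
  phi_hat_2 = [gamma(0) gamma(2) - gamma(1)^2] / det = [(5.183)(2.1342) - (1.9738)^2] / 22.96760256 = 7.16567216 / 22.96760256 = 0.312
So phi_hat = [0.2620, 0.3120].
Therefore phi_hat_1 = 0.2620.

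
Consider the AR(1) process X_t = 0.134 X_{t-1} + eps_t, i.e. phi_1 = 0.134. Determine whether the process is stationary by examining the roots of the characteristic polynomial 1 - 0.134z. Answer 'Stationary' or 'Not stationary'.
\text{Stationary}

The AR(p) characteristic polynomial is P(z) = 1 - 0.134z.
Stationarity requires all roots to lie outside the unit circle, i.e. |z| > 1 for every root.
This is linear in z: 1 + (-0.134) z = 0  =>  z = -1/(-0.134) = 7.462687,  |z| = 7.462687.
Moduli of all roots: 7.4627.
All moduli strictly greater than 1? Yes.
Verdict: Stationary.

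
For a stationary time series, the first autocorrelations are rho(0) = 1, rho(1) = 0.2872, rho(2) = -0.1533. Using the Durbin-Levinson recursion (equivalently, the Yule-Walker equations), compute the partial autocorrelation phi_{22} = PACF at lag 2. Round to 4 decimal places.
\phi_{22} = -0.2570

The PACF at lag k is phi_{kk}, the last component of the solution
to the Yule-Walker system G_k phi = r_k where
  (G_k)_{ij} = rho(|i - j|), (r_k)_i = rho(i), i,j = 1..k.
Equivalently, Durbin-Levinson gives phi_{kk} iteratively:
  phi_{11} = rho(1)
  phi_{kk} = [rho(k) - sum_{j=1..k-1} phi_{k-1,j} rho(k-j)]
            / [1 - sum_{j=1..k-1} phi_{k-1,j} rho(j)],
  phi_{k,j} = phi_{k-1,j} - phi_{kk} phi_{k-1,k-j},  j = 1..k-1.
Step k = 1:
  phi_11 = rho(1) = 0.2872.
Step k = 2:
  phi_22 = [rho(2) - phi_11 rho(1)] / [1 - phi_11 rho(1)] = [-0.1533 - (0.2872)(0.2872)] / [1 - (0.2872)(0.2872)]
         = -0.23578384 / 0.91751616 = -0.257.
Therefore phi_{22} = -0.2570.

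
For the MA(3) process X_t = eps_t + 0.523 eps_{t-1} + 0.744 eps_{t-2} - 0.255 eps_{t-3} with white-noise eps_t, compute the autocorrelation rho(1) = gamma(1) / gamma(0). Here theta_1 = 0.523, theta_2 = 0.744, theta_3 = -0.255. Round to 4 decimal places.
\rho(1) = 0.3818

For an MA(q) process with theta_0 = 1, the autocovariance is
  gamma(k) = sigma^2 * sum_{i=0..q-k} theta_i * theta_{i+k},
and rho(k) = gamma(k) / gamma(0). Sigma^2 cancels.
  numerator   = (1)*(0.523) + (0.523)*(0.744) + (0.744)*(-0.255) = 0.722392.
  denominator = (1)^2 + (0.523)^2 + (0.744)^2 + (-0.255)^2 = 1.89209.
  rho(1) = 0.722392 / 1.89209 = 0.3818.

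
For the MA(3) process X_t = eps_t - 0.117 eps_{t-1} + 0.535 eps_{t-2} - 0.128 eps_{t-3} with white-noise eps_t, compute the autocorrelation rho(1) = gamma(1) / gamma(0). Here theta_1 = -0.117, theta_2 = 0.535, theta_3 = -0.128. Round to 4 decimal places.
\rho(1) = -0.1885

For an MA(q) process with theta_0 = 1, the autocovariance is
  gamma(k) = sigma^2 * sum_{i=0..q-k} theta_i * theta_{i+k},
and rho(k) = gamma(k) / gamma(0). Sigma^2 cancels.
  numerator   = (1)*(-0.117) + (-0.117)*(0.535) + (0.535)*(-0.128) = -0.248075.
  denominator = (1)^2 + (-0.117)^2 + (0.535)^2 + (-0.128)^2 = 1.316298.
  rho(1) = -0.248075 / 1.316298 = -0.1885.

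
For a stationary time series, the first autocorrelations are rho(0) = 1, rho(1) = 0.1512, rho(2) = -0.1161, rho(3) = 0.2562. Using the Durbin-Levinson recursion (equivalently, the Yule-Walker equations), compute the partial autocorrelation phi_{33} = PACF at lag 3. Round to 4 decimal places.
\phi_{33} = 0.3110

The PACF at lag k is phi_{kk}, the last component of the solution
to the Yule-Walker system G_k phi = r_k where
  (G_k)_{ij} = rho(|i - j|), (r_k)_i = rho(i), i,j = 1..k.
Equivalently, Durbin-Levinson gives phi_{kk} iteratively:
  phi_{11} = rho(1)
  phi_{kk} = [rho(k) - sum_{j=1..k-1} phi_{k-1,j} rho(k-j)]
            / [1 - sum_{j=1..k-1} phi_{k-1,j} rho(j)],
  phi_{k,j} = phi_{k-1,j} - phi_{kk} phi_{k-1,k-j},  j = 1..k-1.
Step k = 1:
  phi_11 = rho(1) = 0.1512.
Step k = 2:
  phi_22 = [rho(2) - phi_11 rho(1)] / [1 - phi_11 rho(1)] = [-0.1161 - (0.1512)(0.1512)] / [1 - (0.1512)(0.1512)]
         = -0.13896144 / 0.97713856 = -0.142213.
  Update: phi_21 = phi_11 - phi_22 phi_11 = 0.1512 - (-0.142213)(0.1512) = 0.172703.
Step k = 3:
  phi_33 = [rho(3) - phi_21 rho(2) - phi_22 rho(1)] / [1 - phi_21 rho(1) - phi_22 rho(2)]
    numerator   = 0.2562 - (0.172703)(-0.1161) - (-0.142213)(0.1512) = 0.29775331
    denominator = 1 - (0.172703)(0.1512) - (-0.142213)(-0.1161) = 0.95737649
  phi_33 = 0.29775331 / 0.95737649 = 0.311.
Therefore phi_{33} = 0.3110.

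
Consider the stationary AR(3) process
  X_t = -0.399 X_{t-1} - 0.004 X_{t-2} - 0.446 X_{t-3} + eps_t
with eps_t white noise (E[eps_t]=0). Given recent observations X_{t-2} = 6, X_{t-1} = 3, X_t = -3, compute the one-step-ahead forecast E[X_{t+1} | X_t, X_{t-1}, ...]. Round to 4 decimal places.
E[X_{t+1} \mid \mathcal F_t] = -1.4910

For an AR(p) model X_t = c + sum_i phi_i X_{t-i} + eps_t, the
one-step-ahead conditional mean is
  E[X_{t+1} | X_t, ...] = c + sum_i phi_i X_{t+1-i}.
Substitute known values:
  E[X_{t+1} | ...] = (-0.399) * (-3) + (-0.004) * (3) + (-0.446) * (6)
                   = -1.4910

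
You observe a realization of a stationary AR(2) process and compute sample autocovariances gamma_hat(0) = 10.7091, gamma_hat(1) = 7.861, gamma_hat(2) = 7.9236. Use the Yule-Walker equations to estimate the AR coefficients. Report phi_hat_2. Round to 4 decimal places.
\hat\phi_{2} = 0.4360

The Yule-Walker equations for an AR(p) process read, in matrix form,
  Gamma_p phi = r_p,   with   (Gamma_p)_{ij} = gamma(|i - j|),
                       (r_p)_i = gamma(i),   i,j = 1..p.
Substitute the sample gammas (Toeplitz matrix and right-hand side of size 2):
  Gamma_p = [[10.7091, 7.861], [7.861, 10.7091]]
  r_p     = [7.861, 7.9236]
Written out:
  10.7091 phi_1 + 7.861 phi_2 = 7.861
  7.861 phi_1 + 10.7091 phi_2 = 7.9236
Solve by Cramer's rule:
  det = gamma(0)^2 - gamma(1)^2 = (10.7091)^2 - (7.861)^2 = 114.68482281 - 61.795321 = 52.88950181
  phi_hat_1 = [gamma(1) gamma(0) - gamma(1) gamma(2)] / det = [(7.861)(10.7091) - (7.861)(7.9236)] / 52.88950181 = 21.8968155 / 52.88950181 = 0.414
  phi_hat_2 = [gamma(0) gamma(2) - gamma(1)^2] / det = [(10.7091)(7.9236) - (7.861)^2] / 52.88950181 = 23.05930376 / 52.88950181 = 0.436
So phi_hat = [0.4140, 0.4360].
Therefore phi_hat_2 = 0.4360.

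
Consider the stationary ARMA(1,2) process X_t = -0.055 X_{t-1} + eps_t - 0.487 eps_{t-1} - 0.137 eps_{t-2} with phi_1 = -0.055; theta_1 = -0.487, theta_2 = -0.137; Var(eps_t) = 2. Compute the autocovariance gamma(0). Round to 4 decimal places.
\gamma(0) = 2.6106

Multiply the model equation by X_{t-k} and take expectations. With theta_0 = psi_0 = 1 and psi_j the MA(infinity) weights, this gives
  gamma(k) - sum_i phi_i gamma(k-i) = c_k,
  c_k = sigma^2 * sum_{j=k..q} theta_j psi_{j-k}   (c_k = 0 for k > q),
using gamma(-m) = gamma(m).
psi-weights needed (psi_j = theta_j + sum_i phi_i psi_{j-i}):
  psi_1 = theta_1 + phi_1 = -0.487 + (-0.055) = -0.542
  psi_2 = theta_2 + phi_1 psi_1 = -0.137 + (-0.055)(-0.542) = -0.10719
Right-hand sides:
  c_0 = sigma^2 (1 + theta_1 psi_1 + theta_2 psi_2) = 2 * (1 + (-0.487)(-0.542) + (-0.137)(-0.10719)) = 2 * 1.278639 = 2.557278
  c_1 = sigma^2 (theta_1 + theta_2 psi_1) = 2 * (-0.487 + (-0.137)(-0.542)) = -0.825492
  c_2 = sigma^2 theta_2 = 2 * (-0.137) = -0.274
Equations for k = 0 and k = 1 (AR order 1):
  gamma(0) = phi_1 gamma(1) + c_0
  gamma(1) = phi_1 gamma(0) + c_1
Substituting the second into the first: gamma(0) (1 - phi_1^2) = c_0 + phi_1 c_1, so
  gamma(0) = (c_0 + phi_1 c_1) / (1 - phi_1^2) = (2.557278 + (-0.055)(-0.825492)) / (1 - (-0.055)^2) = 2.60268 / 0.996975 = 2.610577.
Therefore gamma(0) = 2.6106 (to 4 decimal places).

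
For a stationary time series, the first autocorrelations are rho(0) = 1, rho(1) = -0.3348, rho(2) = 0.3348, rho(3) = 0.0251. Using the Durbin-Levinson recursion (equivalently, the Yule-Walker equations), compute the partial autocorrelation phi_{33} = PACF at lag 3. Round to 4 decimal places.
\phi_{33} = 0.2320

The PACF at lag k is phi_{kk}, the last component of the solution
to the Yule-Walker system G_k phi = r_k where
  (G_k)_{ij} = rho(|i - j|), (r_k)_i = rho(i), i,j = 1..k.
Equivalently, Durbin-Levinson gives phi_{kk} iteratively:
  phi_{11} = rho(1)
  phi_{kk} = [rho(k) - sum_{j=1..k-1} phi_{k-1,j} rho(k-j)]
            / [1 - sum_{j=1..k-1} phi_{k-1,j} rho(j)],
  phi_{k,j} = phi_{k-1,j} - phi_{kk} phi_{k-1,k-j},  j = 1..k-1.
Step k = 1:
  phi_11 = rho(1) = -0.3348.
Step k = 2:
  phi_22 = [rho(2) - phi_11 rho(1)] / [1 - phi_11 rho(1)] = [0.3348 - (-0.3348)(-0.3348)] / [1 - (-0.3348)(-0.3348)]
         = 0.22270896 / 0.88790896 = 0.250824.
  Update: phi_21 = phi_11 - phi_22 phi_11 = -0.3348 - (0.250824)(-0.3348) = -0.250824.
Step k = 3:
  phi_33 = [rho(3) - phi_21 rho(2) - phi_22 rho(1)] / [1 - phi_21 rho(1) - phi_22 rho(2)]
    numerator   = 0.0251 - (-0.250824)(0.3348) - (0.250824)(-0.3348) = 0.19305181
    denominator = 1 - (-0.250824)(-0.3348) - (0.250824)(0.3348) = 0.83204819
  phi_33 = 0.19305181 / 0.83204819 = 0.232.
Therefore phi_{33} = 0.2320.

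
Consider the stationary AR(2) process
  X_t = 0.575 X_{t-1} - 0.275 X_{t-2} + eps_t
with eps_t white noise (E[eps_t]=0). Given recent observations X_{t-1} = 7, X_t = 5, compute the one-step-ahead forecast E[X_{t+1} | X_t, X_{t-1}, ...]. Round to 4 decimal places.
E[X_{t+1} \mid \mathcal F_t] = 0.9500

For an AR(p) model X_t = c + sum_i phi_i X_{t-i} + eps_t, the
one-step-ahead conditional mean is
  E[X_{t+1} | X_t, ...] = c + sum_i phi_i X_{t+1-i}.
Substitute known values:
  E[X_{t+1} | ...] = (0.575) * (5) + (-0.275) * (7)
                   = 0.9500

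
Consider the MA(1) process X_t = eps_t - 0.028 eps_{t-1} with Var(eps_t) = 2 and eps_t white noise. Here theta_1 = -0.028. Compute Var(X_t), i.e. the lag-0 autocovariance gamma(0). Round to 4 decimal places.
\gamma(0) = 2.0016

For an MA(q) process X_t = eps_t + sum_i theta_i eps_{t-i} with
Var(eps_t) = sigma^2, the variance is
  gamma(0) = sigma^2 * (1 + sum_i theta_i^2).
  sum_i theta_i^2 = (-0.028)^2 = 0.000784.
  gamma(0) = 2 * (1 + 0.000784) = 2 * 1.000784 = 2.001568, which rounds to 2.0016.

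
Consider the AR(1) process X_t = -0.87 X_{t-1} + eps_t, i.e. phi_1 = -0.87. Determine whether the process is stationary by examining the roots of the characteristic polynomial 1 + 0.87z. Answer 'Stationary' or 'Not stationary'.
\text{Stationary}

The AR(p) characteristic polynomial is P(z) = 1 + 0.87z.
Stationarity requires all roots to lie outside the unit circle, i.e. |z| > 1 for every root.
This is linear in z: 1 + (0.87) z = 0  =>  z = -1/(0.87) = -1.149425,  |z| = 1.149425.
Moduli of all roots: 1.1494.
All moduli strictly greater than 1? Yes.
Verdict: Stationary.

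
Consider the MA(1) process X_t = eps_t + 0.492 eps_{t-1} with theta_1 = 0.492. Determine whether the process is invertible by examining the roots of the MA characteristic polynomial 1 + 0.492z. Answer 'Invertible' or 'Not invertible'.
\text{Invertible}

The MA(q) characteristic polynomial is P(z) = 1 + 0.492z.
Invertibility requires all roots to lie outside the unit circle, i.e. |z| > 1 for every root.
This is linear in z: 1 + (0.492) z = 0  =>  z = -1/(0.492) = -2.03252,  |z| = 2.03252.
Moduli of all roots: 2.0325.
All moduli strictly greater than 1? Yes.
Verdict: Invertible.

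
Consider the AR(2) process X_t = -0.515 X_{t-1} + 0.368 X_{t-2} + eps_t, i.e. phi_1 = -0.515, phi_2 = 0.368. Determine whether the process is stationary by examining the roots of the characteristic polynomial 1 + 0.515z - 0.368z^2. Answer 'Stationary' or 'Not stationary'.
\text{Stationary}

The AR(p) characteristic polynomial is P(z) = 1 + 0.515z - 0.368z^2.
Stationarity requires all roots to lie outside the unit circle, i.e. |z| > 1 for every root.
Set 1 + (0.515) z + (-0.368) z^2 = 0, i.e. a z^2 + b z + c = 0 with a = -0.368, b = 0.515, c = 1.
Discriminant D = b^2 - 4ac = (0.515)^2 - 4*(-0.368)*1 = 0.265225 - (-1.472) = 1.737225.
D >= 0, so the roots are real: z = (-b +/- sqrt(D)) / (2a) = (-0.515 +/- 1.318038) / (-0.736).
  z_1 = (-0.515 + 1.318038) / (-0.736) = -1.0911,   |z_1| = 1.0911.
  z_2 = (-0.515 - 1.318038) / (-0.736) = 2.4905,   |z_2| = 2.4905.
Moduli of all roots: 1.0911, 2.4905.
All moduli strictly greater than 1? Yes.
Verdict: Stationary.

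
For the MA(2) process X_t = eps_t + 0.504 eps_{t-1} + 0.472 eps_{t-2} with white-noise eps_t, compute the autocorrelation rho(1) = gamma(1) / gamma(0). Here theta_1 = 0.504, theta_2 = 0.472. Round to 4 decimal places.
\rho(1) = 0.5024

For an MA(q) process with theta_0 = 1, the autocovariance is
  gamma(k) = sigma^2 * sum_{i=0..q-k} theta_i * theta_{i+k},
and rho(k) = gamma(k) / gamma(0). Sigma^2 cancels.
  numerator   = (1)*(0.504) + (0.504)*(0.472) = 0.741888.
  denominator = (1)^2 + (0.504)^2 + (0.472)^2 = 1.4768.
  rho(1) = 0.741888 / 1.4768 = 0.5024.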